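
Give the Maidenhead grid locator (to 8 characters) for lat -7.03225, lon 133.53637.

PI62sx42

Shift to the Maidenhead origin (180°W, 90°S): lon 313.53637, lat 82.96775.
Field: 313.53637/20 → 15 → P, 82.96775/10 → 8 → I; chars PI.
Square: 13.53637/2 → 6, 2.96775/1 → 2; chars 62.
Subsquare: 1.53637/0.0833333 → 18 → s, 0.96775/0.0416667 → 23 → x; chars sx.
Extended square: 0.03637/0.00833333 → 4, 0.00942/0.00416667 → 2; chars 42.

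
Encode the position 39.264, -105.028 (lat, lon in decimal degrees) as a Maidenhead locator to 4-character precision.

DM79

Offset from 180°W / 90°S: lon 74.97°, lat 129.26°.
Field: lon ⌊74.97/20⌋ = 3 → D; lat ⌊129.26/10⌋ = 12 → M.
Square: lon ⌊14.97/2⌋ = 7; lat ⌊9.26/1⌋ = 9.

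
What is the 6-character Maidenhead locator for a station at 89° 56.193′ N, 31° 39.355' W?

Offset from 180°W / 90°S: lon 148.3441°, lat 179.9366°.
Field: 148.3441/20 → 7 → H, 179.9366/10 → 17 → R; chars HR.
Square: 8.3441/2 → 4, 9.9366/1 → 9; chars 49.
Subsquare: 0.3441/0.0833333 → 4 → e, 0.9366/0.0416667 → 22 → w; chars ew.

HR49ew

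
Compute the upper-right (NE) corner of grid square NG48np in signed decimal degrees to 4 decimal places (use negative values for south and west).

-21.3333, 89.1667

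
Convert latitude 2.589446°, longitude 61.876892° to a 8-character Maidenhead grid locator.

MJ02wo51

Add 180° to longitude and 90° to latitude: 241.87689, 92.58945.
Field: lon ⌊241.87689/20⌋ = 12 → M; lat ⌊92.58945/10⌋ = 9 → J.
Square: lon ⌊1.87689/2⌋ = 0; lat ⌊2.58945/1⌋ = 2.
Subsquare: lon ⌊1.87689/0.0833333⌋ = 22 → w; lat ⌊0.58945/0.0416667⌋ = 14 → o.
Extended square: lon ⌊0.04356/0.00833333⌋ = 5; lat ⌊0.00611/0.00416667⌋ = 1.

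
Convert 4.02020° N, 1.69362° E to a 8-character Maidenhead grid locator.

Offset from 180°W / 90°S: lon 181.69362°, lat 94.02020°.
Field (20°×10°, letters A–R): lon ⌊181.69362/20⌋ = 9 → J; lat ⌊94.02020/10⌋ = 9 → J.
Square (2°×1°, digits 0–9): lon ⌊1.69362/2⌋ = 0; lat ⌊4.02020/1⌋ = 4.
Subsquare (5′×2.5′, letters a–x): lon ⌊1.69362/0.0833333⌋ = 20 → u; lat ⌊0.02020/0.0416667⌋ = 0 → a.
Extended square (30″×15″, digits 0–9): lon ⌊0.02695/0.00833333⌋ = 3; lat ⌊0.02020/0.00416667⌋ = 4.

JJ04ua34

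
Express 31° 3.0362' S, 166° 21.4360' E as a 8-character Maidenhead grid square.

RF38ew27

Add 180° to longitude and 90° to latitude: 346.35727, 58.94940.
Field: lon ⌊346.35727/20⌋ = 17 → R; lat ⌊58.94940/10⌋ = 5 → F.
Square: lon ⌊6.35727/2⌋ = 3; lat ⌊8.94940/1⌋ = 8.
Subsquare: lon ⌊0.35727/0.0833333⌋ = 4 → e; lat ⌊0.94940/0.0416667⌋ = 22 → w.
Extended square: lon ⌊0.02393/0.00833333⌋ = 2; lat ⌊0.03273/0.00416667⌋ = 7.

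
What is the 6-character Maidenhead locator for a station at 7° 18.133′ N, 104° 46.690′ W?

DJ77oh

Add 180° to longitude and 90° to latitude: 75.2218, 97.3022.
Field: 75.2218/20 → 3 → D, 97.3022/10 → 9 → J; chars DJ.
Square: 15.2218/2 → 7, 7.3022/1 → 7; chars 77.
Subsquare: 1.2218/0.0833333 → 14 → o, 0.3022/0.0416667 → 7 → h; chars oh.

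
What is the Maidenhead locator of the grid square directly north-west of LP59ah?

LP49xi

Longitude subsquare a = 0; −1 → -1, wraps to 23 = x, carry into square.
Longitude square 5; −1 → 4.
Latitude subsquare h = 7; +1 → 8 = i.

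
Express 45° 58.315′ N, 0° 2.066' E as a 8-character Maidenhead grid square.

Add 180° to longitude and 90° to latitude: 180.03443, 135.97192.
Field: 180.03443/20 → 9 → J, 135.97192/10 → 13 → N; chars JN.
Square: 0.03443/2 → 0, 5.97192/1 → 5; chars 05.
Subsquare: 0.03443/0.0833333 → 0 → a, 0.97192/0.0416667 → 23 → x; chars ax.
Extended square: 0.03443/0.00833333 → 4, 0.01358/0.00416667 → 3; chars 43.

JN05ax43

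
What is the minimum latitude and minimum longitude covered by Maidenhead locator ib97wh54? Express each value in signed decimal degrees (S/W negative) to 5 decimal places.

Field I=8, B=1: +8·20° lon, +1·10° lat → SW at lon -20°, lat -80°.
Square 9, 7: +9·2° lon, +7·1° lat → SW at lon -2°, lat -73°.
Subsquare w=22, h=7: +22·0.0833333° lon, +7·0.0416667° lat → SW at lon -0.166667°, lat -72.7083°.
Extended square 5, 4: +5·0.00833333° lon, +4·0.00416667° lat → SW at lon -0.125°, lat -72.6917°.
latitude -72.69167, longitude -0.12500.

-72.69167, -0.12500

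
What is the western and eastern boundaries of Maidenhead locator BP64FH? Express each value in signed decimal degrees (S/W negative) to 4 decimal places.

Field B=1, P=15: +1·20° lon, +15·10° lat → SW at lon -160°, lat 60°.
Square 6, 4: +6·2° lon, +4·1° lat → SW at lon -148°, lat 64°.
Subsquare f=5, h=7: +5·0.0833333° lon, +7·0.0416667° lat → SW at lon -147.583°, lat 64.2917°.
Cell spans 0.0833333° lon × 0.0416667° lat.
west -147.5833, east -147.5000.

-147.5833, -147.5000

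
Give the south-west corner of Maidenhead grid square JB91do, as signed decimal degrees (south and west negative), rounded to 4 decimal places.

-78.4167, 18.2500

Field J=9, B=1: +9·20° lon, +1·10° lat → SW at lon 0°, lat -80°.
Square 9, 1: +9·2° lon, +1·1° lat → SW at lon 18°, lat -79°.
Subsquare d=3, o=14: +3·0.0833333° lon, +14·0.0416667° lat → SW at lon 18.25°, lat -78.4167°.
latitude -78.4167, longitude 18.2500.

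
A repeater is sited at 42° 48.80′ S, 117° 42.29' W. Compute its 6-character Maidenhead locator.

Offset from 180°W / 90°S: lon 62.2952°, lat 47.1867°.
Field (20°×10°, letters A–R): lon ⌊62.2952/20⌋ = 3 → D; lat ⌊47.1867/10⌋ = 4 → E.
Square (2°×1°, digits 0–9): lon ⌊2.2952/2⌋ = 1; lat ⌊7.1867/1⌋ = 7.
Subsquare (5′×2.5′, letters a–x): lon ⌊0.2952/0.0833333⌋ = 3 → d; lat ⌊0.1867/0.0416667⌋ = 4 → e.

DE17de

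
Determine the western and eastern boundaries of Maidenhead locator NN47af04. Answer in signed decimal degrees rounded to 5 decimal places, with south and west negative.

Field N=13, N=13: +13·20° lon, +13·10° lat → SW at lon 80°, lat 40°.
Square 4, 7: +4·2° lon, +7·1° lat → SW at lon 88°, lat 47°.
Subsquare a=0, f=5: +0·0.0833333° lon, +5·0.0416667° lat → SW at lon 88°, lat 47.2083°.
Extended square 0, 4: +0·0.00833333° lon, +4·0.00416667° lat → SW at lon 88°, lat 47.225°.
Cell spans 0.00833333° lon × 0.00416667° lat.
west 88.00000, east 88.00833.

88.00000, 88.00833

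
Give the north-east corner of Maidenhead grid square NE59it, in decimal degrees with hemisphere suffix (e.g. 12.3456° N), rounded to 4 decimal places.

40.1667° S, 90.7500° E

Field N=13, E=4: +13·20° lon, +4·10° lat → SW at lon 80°, lat -50°.
Square 5, 9: +5·2° lon, +9·1° lat → SW at lon 90°, lat -41°.
Subsquare i=8, t=19: +8·0.0833333° lon, +19·0.0416667° lat → SW at lon 90.6667°, lat -40.2083°.
Cell spans 0.0833333° lon × 0.0416667° lat. NE corner is SW corner plus one full cell.
latitude 40.1667° S, longitude 90.7500° E.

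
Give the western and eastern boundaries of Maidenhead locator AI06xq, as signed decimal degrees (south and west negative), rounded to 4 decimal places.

-178.0833, -178.0000

Field A=0, I=8: +0·20° lon, +8·10° lat → SW at lon -180°, lat -10°.
Square 0, 6: +0·2° lon, +6·1° lat → SW at lon -180°, lat -4°.
Subsquare x=23, q=16: +23·0.0833333° lon, +16·0.0416667° lat → SW at lon -178.083°, lat -3.33333°.
Cell spans 0.0833333° lon × 0.0416667° lat.
west -178.0833, east -178.0000.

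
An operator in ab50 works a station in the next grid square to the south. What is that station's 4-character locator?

Latitude square 0; −1 → -1, wraps to 9, carry into field.
Latitude field B = 1; −1 → 0 = A.
The longitude characters are unchanged.

AA59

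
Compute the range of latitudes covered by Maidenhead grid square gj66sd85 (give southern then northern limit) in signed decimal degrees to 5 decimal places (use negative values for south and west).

Field G=6, J=9: +6·20° lon, +9·10° lat → SW at lon -60°, lat 0°.
Square 6, 6: +6·2° lon, +6·1° lat → SW at lon -48°, lat 6°.
Subsquare s=18, d=3: +18·0.0833333° lon, +3·0.0416667° lat → SW at lon -46.5°, lat 6.125°.
Extended square 8, 5: +8·0.00833333° lon, +5·0.00416667° lat → SW at lon -46.4333°, lat 6.14583°.
Cell spans 0.00833333° lon × 0.00416667° lat.
south 6.14583, north 6.15000.

6.14583, 6.15000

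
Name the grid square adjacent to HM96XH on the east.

Longitude subsquare x = 23; +1 → 24, wraps to 0 = a, carry into square.
Longitude square 9; +1 → 10, wraps to 0, carry into field.
Longitude field H = 7; +1 → 8 = I.
The latitude characters are unchanged.

IM06ah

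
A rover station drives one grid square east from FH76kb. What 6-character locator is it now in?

FH76lb

Longitude subsquare k = 10; +1 → 11 = l.
The latitude characters are unchanged.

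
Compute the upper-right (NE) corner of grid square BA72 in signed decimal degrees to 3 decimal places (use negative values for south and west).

Field B=1, A=0: +1·20° lon, +0·10° lat → SW at lon -160°, lat -90°.
Square 7, 2: +7·2° lon, +2·1° lat → SW at lon -146°, lat -88°.
Cell spans 2° lon × 1° lat. NE corner is SW corner plus one full cell.
latitude -87.000, longitude -144.000.

-87.000, -144.000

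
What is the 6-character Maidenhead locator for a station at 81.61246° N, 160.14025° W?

Shift to the Maidenhead origin (180°W, 90°S): lon 19.8597, lat 171.6125.
Field: lon ⌊19.8597/20⌋ = 0 → A; lat ⌊171.6125/10⌋ = 17 → R.
Square: lon ⌊19.8597/2⌋ = 9; lat ⌊1.6125/1⌋ = 1.
Subsquare: lon ⌊1.8597/0.0833333⌋ = 22 → w; lat ⌊0.6125/0.0416667⌋ = 14 → o.

AR91wo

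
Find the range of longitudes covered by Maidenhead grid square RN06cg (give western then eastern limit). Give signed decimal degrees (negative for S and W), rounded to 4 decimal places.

Field R=17, N=13: +17·20° lon, +13·10° lat → SW at lon 160°, lat 40°.
Square 0, 6: +0·2° lon, +6·1° lat → SW at lon 160°, lat 46°.
Subsquare c=2, g=6: +2·0.0833333° lon, +6·0.0416667° lat → SW at lon 160.167°, lat 46.25°.
Cell spans 0.0833333° lon × 0.0416667° lat.
west 160.1667, east 160.2500.

160.1667, 160.2500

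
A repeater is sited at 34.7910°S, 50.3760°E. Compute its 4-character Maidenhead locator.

Offset from 180°W / 90°S: lon 230.38°, lat 55.21°.
Field: lon ⌊230.38/20⌋ = 11 → L; lat ⌊55.21/10⌋ = 5 → F.
Square: lon ⌊10.38/2⌋ = 5; lat ⌊5.21/1⌋ = 5.

LF55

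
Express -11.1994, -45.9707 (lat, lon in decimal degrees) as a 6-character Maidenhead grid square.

Offset from 180°W / 90°S: lon 134.0293°, lat 78.8006°.
Field: 134.0293/20 → 6 → G, 78.8006/10 → 7 → H; chars GH.
Square: 14.0293/2 → 7, 8.8006/1 → 8; chars 78.
Subsquare: 0.0293/0.0833333 → 0 → a, 0.8006/0.0416667 → 19 → t; chars at.

GH78at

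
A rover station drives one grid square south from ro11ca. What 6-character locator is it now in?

Latitude subsquare a = 0; −1 → -1, wraps to 23 = x, carry into square.
Latitude square 1; −1 → 0.
The longitude characters are unchanged.

RO10cx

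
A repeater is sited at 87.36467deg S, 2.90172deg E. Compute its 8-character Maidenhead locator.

JA12kp82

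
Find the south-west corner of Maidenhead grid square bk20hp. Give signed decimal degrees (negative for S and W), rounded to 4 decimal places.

Field B=1, K=10: +1·20° lon, +10·10° lat → SW at lon -160°, lat 10°.
Square 2, 0: +2·2° lon, +0·1° lat → SW at lon -156°, lat 10°.
Subsquare h=7, p=15: +7·0.0833333° lon, +15·0.0416667° lat → SW at lon -155.417°, lat 10.625°.
latitude 10.6250, longitude -155.4167.

10.6250, -155.4167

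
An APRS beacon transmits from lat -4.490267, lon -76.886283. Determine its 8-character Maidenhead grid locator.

Add 180° to longitude and 90° to latitude: 103.11372, 85.50973.
Field: 103.11372/20 → 5 → F, 85.50973/10 → 8 → I; chars FI.
Square: 3.11372/2 → 1, 5.50973/1 → 5; chars 15.
Subsquare: 1.11372/0.0833333 → 13 → n, 0.50973/0.0416667 → 12 → m; chars nm.
Extended square: 0.03038/0.00833333 → 3, 0.00973/0.00416667 → 2; chars 32.

FI15nm32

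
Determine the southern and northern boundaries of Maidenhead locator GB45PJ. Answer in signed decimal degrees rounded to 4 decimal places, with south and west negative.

-74.6250, -74.5833

Field G=6, B=1: +6·20° lon, +1·10° lat → SW at lon -60°, lat -80°.
Square 4, 5: +4·2° lon, +5·1° lat → SW at lon -52°, lat -75°.
Subsquare p=15, j=9: +15·0.0833333° lon, +9·0.0416667° lat → SW at lon -50.75°, lat -74.625°.
Cell spans 0.0833333° lon × 0.0416667° lat.
south -74.6250, north -74.5833.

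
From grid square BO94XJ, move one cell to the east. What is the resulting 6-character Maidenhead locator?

CO04aj

Longitude subsquare x = 23; +1 → 24, wraps to 0 = a, carry into square.
Longitude square 9; +1 → 10, wraps to 0, carry into field.
Longitude field B = 1; +1 → 2 = C.
The latitude characters are unchanged.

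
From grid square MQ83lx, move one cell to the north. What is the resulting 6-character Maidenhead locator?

MQ84la

Latitude subsquare x = 23; +1 → 24, wraps to 0 = a, carry into square.
Latitude square 3; +1 → 4.
The longitude characters are unchanged.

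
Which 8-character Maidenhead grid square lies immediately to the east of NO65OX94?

Longitude extended square 9; +1 → 10, wraps to 0, carry into subsquare.
Longitude subsquare o = 14; +1 → 15 = p.
The latitude characters are unchanged.

NO65px04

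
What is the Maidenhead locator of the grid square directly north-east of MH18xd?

Longitude subsquare x = 23; +1 → 24, wraps to 0 = a, carry into square.
Longitude square 1; +1 → 2.
Latitude subsquare d = 3; +1 → 4 = e.

MH28ae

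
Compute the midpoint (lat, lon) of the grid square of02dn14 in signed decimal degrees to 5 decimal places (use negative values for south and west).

-37.43958, 100.26250

Field O=14, F=5: +14·20° lon, +5·10° lat → SW at lon 100°, lat -40°.
Square 0, 2: +0·2° lon, +2·1° lat → SW at lon 100°, lat -38°.
Subsquare d=3, n=13: +3·0.0833333° lon, +13·0.0416667° lat → SW at lon 100.25°, lat -37.4583°.
Extended square 1, 4: +1·0.00833333° lon, +4·0.00416667° lat → SW at lon 100.258°, lat -37.4417°.
Cell spans 0.00833333° lon × 0.00416667° lat. Centre is SW corner plus half of each.
latitude -37.43958, longitude 100.26250.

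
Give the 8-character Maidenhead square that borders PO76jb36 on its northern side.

PO76jb37

Latitude extended square 6; +1 → 7.
The longitude characters are unchanged.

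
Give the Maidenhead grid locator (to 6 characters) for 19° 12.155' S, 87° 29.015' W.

Add 180° to longitude and 90° to latitude: 92.5164, 70.7974.
Field: lon ⌊92.5164/20⌋ = 4 → E; lat ⌊70.7974/10⌋ = 7 → H.
Square: lon ⌊12.5164/2⌋ = 6; lat ⌊0.7974/1⌋ = 0.
Subsquare: lon ⌊0.5164/0.0833333⌋ = 6 → g; lat ⌊0.7974/0.0416667⌋ = 19 → t.

EH60gt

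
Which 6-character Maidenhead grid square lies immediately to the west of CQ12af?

CQ02xf

Longitude subsquare a = 0; −1 → -1, wraps to 23 = x, carry into square.
Longitude square 1; −1 → 0.
The latitude characters are unchanged.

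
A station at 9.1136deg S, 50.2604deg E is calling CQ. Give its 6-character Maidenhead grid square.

LI50dv

Offset from 180°W / 90°S: lon 230.2604°, lat 80.8864°.
Field: 230.2604/20 → 11 → L, 80.8864/10 → 8 → I; chars LI.
Square: 10.2604/2 → 5, 0.8864/1 → 0; chars 50.
Subsquare: 0.2604/0.0833333 → 3 → d, 0.8864/0.0416667 → 21 → v; chars dv.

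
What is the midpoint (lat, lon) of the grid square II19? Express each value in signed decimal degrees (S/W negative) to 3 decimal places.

Field I=8, I=8: +8·20° lon, +8·10° lat → SW at lon -20°, lat -10°.
Square 1, 9: +1·2° lon, +9·1° lat → SW at lon -18°, lat -1°.
Cell spans 2° lon × 1° lat. Centre is SW corner plus half of each.
latitude -0.500, longitude -17.000.

-0.500, -17.000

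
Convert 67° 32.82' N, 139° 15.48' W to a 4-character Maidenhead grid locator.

Add 180° to longitude and 90° to latitude: 40.74, 157.55.
Field: 40.74/20 → 2 → C, 157.55/10 → 15 → P; chars CP.
Square: 0.74/2 → 0, 7.55/1 → 7; chars 07.

CP07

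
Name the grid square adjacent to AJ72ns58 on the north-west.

AJ72ns49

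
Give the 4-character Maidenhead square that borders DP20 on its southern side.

DO29

Latitude square 0; −1 → -1, wraps to 9, carry into field.
Latitude field P = 15; −1 → 14 = O.
The longitude characters are unchanged.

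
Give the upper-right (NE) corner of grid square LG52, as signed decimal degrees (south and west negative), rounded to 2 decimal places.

Field L=11, G=6: +11·20° lon, +6·10° lat → SW at lon 40°, lat -30°.
Square 5, 2: +5·2° lon, +2·1° lat → SW at lon 50°, lat -28°.
Cell spans 2° lon × 1° lat. NE corner is SW corner plus one full cell.
latitude -27.00, longitude 52.00.

-27.00, 52.00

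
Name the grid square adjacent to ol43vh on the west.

Longitude subsquare v = 21; −1 → 20 = u.
The latitude characters are unchanged.

OL43uh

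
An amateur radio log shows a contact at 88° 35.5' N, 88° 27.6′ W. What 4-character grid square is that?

ER58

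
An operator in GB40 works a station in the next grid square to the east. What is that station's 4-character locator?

Longitude square 4; +1 → 5.
The latitude characters are unchanged.

GB50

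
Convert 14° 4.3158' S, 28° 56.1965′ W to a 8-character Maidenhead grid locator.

HH55mw72

Shift to the Maidenhead origin (180°W, 90°S): lon 151.06339, lat 75.92807.
Field (20°×10°, letters A–R): lon ⌊151.06339/20⌋ = 7 → H; lat ⌊75.92807/10⌋ = 7 → H.
Square (2°×1°, digits 0–9): lon ⌊11.06339/2⌋ = 5; lat ⌊5.92807/1⌋ = 5.
Subsquare (5′×2.5′, letters a–x): lon ⌊1.06339/0.0833333⌋ = 12 → m; lat ⌊0.92807/0.0416667⌋ = 22 → w.
Extended square (30″×15″, digits 0–9): lon ⌊0.06339/0.00833333⌋ = 7; lat ⌊0.01140/0.00416667⌋ = 2.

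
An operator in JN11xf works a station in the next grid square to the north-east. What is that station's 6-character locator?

JN21ag

Longitude subsquare x = 23; +1 → 24, wraps to 0 = a, carry into square.
Longitude square 1; +1 → 2.
Latitude subsquare f = 5; +1 → 6 = g.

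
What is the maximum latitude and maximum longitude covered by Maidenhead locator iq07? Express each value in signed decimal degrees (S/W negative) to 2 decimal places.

78.00, -18.00

Field I=8, Q=16: +8·20° lon, +16·10° lat → SW at lon -20°, lat 70°.
Square 0, 7: +0·2° lon, +7·1° lat → SW at lon -20°, lat 77°.
Cell spans 2° lon × 1° lat. NE corner is SW corner plus one full cell.
latitude 78.00, longitude -18.00.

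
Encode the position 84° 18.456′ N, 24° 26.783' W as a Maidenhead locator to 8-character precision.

Add 180° to longitude and 90° to latitude: 155.55362, 174.30760.
Field: 155.55362/20 → 7 → H, 174.30760/10 → 17 → R; chars HR.
Square: 15.55362/2 → 7, 4.30760/1 → 4; chars 74.
Subsquare: 1.55362/0.0833333 → 18 → s, 0.30760/0.0416667 → 7 → h; chars sh.
Extended square: 0.05362/0.00833333 → 6, 0.01593/0.00416667 → 3; chars 63.

HR74sh63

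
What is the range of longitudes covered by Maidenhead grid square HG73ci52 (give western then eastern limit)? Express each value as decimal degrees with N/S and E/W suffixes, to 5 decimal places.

25.79167° W, 25.78333° W

Field H=7, G=6: +7·20° lon, +6·10° lat → SW at lon -40°, lat -30°.
Square 7, 3: +7·2° lon, +3·1° lat → SW at lon -26°, lat -27°.
Subsquare c=2, i=8: +2·0.0833333° lon, +8·0.0416667° lat → SW at lon -25.8333°, lat -26.6667°.
Extended square 5, 2: +5·0.00833333° lon, +2·0.00416667° lat → SW at lon -25.7917°, lat -26.6583°.
Cell spans 0.00833333° lon × 0.00416667° lat.
west 25.79167° W, east 25.78333° W.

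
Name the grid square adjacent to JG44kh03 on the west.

JG44jh93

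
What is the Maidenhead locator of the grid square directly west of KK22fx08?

Longitude extended square 0; −1 → -1, wraps to 9, carry into subsquare.
Longitude subsquare f = 5; −1 → 4 = e.
The latitude characters are unchanged.

KK22ex98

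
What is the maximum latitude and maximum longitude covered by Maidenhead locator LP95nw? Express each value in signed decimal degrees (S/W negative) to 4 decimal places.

65.9583, 59.1667

Field L=11, P=15: +11·20° lon, +15·10° lat → SW at lon 40°, lat 60°.
Square 9, 5: +9·2° lon, +5·1° lat → SW at lon 58°, lat 65°.
Subsquare n=13, w=22: +13·0.0833333° lon, +22·0.0416667° lat → SW at lon 59.0833°, lat 65.9167°.
Cell spans 0.0833333° lon × 0.0416667° lat. NE corner is SW corner plus one full cell.
latitude 65.9583, longitude 59.1667.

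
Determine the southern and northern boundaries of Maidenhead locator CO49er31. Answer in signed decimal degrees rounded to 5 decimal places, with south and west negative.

Field C=2, O=14: +2·20° lon, +14·10° lat → SW at lon -140°, lat 50°.
Square 4, 9: +4·2° lon, +9·1° lat → SW at lon -132°, lat 59°.
Subsquare e=4, r=17: +4·0.0833333° lon, +17·0.0416667° lat → SW at lon -131.667°, lat 59.7083°.
Extended square 3, 1: +3·0.00833333° lon, +1·0.00416667° lat → SW at lon -131.642°, lat 59.7125°.
Cell spans 0.00833333° lon × 0.00416667° lat.
south 59.71250, north 59.71667.

59.71250, 59.71667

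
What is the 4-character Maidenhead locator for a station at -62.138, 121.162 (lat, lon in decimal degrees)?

PC07

Add 180° to longitude and 90° to latitude: 301.16, 27.86.
Field: lon ⌊301.16/20⌋ = 15 → P; lat ⌊27.86/10⌋ = 2 → C.
Square: lon ⌊1.16/2⌋ = 0; lat ⌊7.86/1⌋ = 7.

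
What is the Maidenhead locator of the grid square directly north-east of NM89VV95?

Longitude extended square 9; +1 → 10, wraps to 0, carry into subsquare.
Longitude subsquare v = 21; +1 → 22 = w.
Latitude extended square 5; +1 → 6.

NM89wv06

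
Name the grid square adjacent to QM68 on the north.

QM69

Latitude square 8; +1 → 9.
The longitude characters are unchanged.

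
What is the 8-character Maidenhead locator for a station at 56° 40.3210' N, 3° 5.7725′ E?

JO16nq11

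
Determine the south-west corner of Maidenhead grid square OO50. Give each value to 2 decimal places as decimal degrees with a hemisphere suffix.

50.00° N, 110.00° E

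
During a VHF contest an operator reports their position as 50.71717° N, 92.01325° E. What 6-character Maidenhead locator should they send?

NO60ar

Shift to the Maidenhead origin (180°W, 90°S): lon 272.0132, lat 140.7172.
Field: 272.0132/20 → 13 → N, 140.7172/10 → 14 → O; chars NO.
Square: 12.0132/2 → 6, 0.7172/1 → 0; chars 60.
Subsquare: 0.0132/0.0833333 → 0 → a, 0.7172/0.0416667 → 17 → r; chars ar.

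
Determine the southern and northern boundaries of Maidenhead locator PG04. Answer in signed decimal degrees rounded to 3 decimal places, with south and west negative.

-26.000, -25.000

Field P=15, G=6: +15·20° lon, +6·10° lat → SW at lon 120°, lat -30°.
Square 0, 4: +0·2° lon, +4·1° lat → SW at lon 120°, lat -26°.
Cell spans 2° lon × 1° lat.
south -26.000, north -25.000.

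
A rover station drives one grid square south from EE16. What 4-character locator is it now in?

EE15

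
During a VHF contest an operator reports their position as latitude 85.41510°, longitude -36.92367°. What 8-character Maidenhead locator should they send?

HR15mj99

Offset from 180°W / 90°S: lon 143.07633°, lat 175.41510°.
Field: lon ⌊143.07633/20⌋ = 7 → H; lat ⌊175.41510/10⌋ = 17 → R.
Square: lon ⌊3.07633/2⌋ = 1; lat ⌊5.41510/1⌋ = 5.
Subsquare: lon ⌊1.07633/0.0833333⌋ = 12 → m; lat ⌊0.41510/0.0416667⌋ = 9 → j.
Extended square: lon ⌊0.07633/0.00833333⌋ = 9; lat ⌊0.04010/0.00416667⌋ = 9.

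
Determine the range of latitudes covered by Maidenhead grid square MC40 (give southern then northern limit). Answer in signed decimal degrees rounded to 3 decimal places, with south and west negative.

-70.000, -69.000

Field M=12, C=2: +12·20° lon, +2·10° lat → SW at lon 60°, lat -70°.
Square 4, 0: +4·2° lon, +0·1° lat → SW at lon 68°, lat -70°.
Cell spans 2° lon × 1° lat.
south -70.000, north -69.000.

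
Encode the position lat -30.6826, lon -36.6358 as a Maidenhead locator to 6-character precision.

HF19qh

Shift to the Maidenhead origin (180°W, 90°S): lon 143.3642, lat 59.3174.
Field: lon ⌊143.3642/20⌋ = 7 → H; lat ⌊59.3174/10⌋ = 5 → F.
Square: lon ⌊3.3642/2⌋ = 1; lat ⌊9.3174/1⌋ = 9.
Subsquare: lon ⌊1.3642/0.0833333⌋ = 16 → q; lat ⌊0.3174/0.0416667⌋ = 7 → h.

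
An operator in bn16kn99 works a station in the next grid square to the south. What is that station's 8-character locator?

BN16kn98

Latitude extended square 9; −1 → 8.
The longitude characters are unchanged.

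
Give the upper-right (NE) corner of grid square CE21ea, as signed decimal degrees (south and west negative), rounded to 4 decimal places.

-48.9583, -135.5833

Field C=2, E=4: +2·20° lon, +4·10° lat → SW at lon -140°, lat -50°.
Square 2, 1: +2·2° lon, +1·1° lat → SW at lon -136°, lat -49°.
Subsquare e=4, a=0: +4·0.0833333° lon, +0·0.0416667° lat → SW at lon -135.667°, lat -49°.
Cell spans 0.0833333° lon × 0.0416667° lat. NE corner is SW corner plus one full cell.
latitude -48.9583, longitude -135.5833.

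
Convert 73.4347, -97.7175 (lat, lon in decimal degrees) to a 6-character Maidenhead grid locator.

EQ13dk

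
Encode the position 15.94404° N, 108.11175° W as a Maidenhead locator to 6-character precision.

Offset from 180°W / 90°S: lon 71.8882°, lat 105.9440°.
Field: 71.8882/20 → 3 → D, 105.9440/10 → 10 → K; chars DK.
Square: 11.8882/2 → 5, 5.9440/1 → 5; chars 55.
Subsquare: 1.8882/0.0833333 → 22 → w, 0.9440/0.0416667 → 22 → w; chars ww.

DK55ww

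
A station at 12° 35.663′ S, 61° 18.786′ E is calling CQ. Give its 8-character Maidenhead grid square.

MH07pj77

Offset from 180°W / 90°S: lon 241.31310°, lat 77.40562°.
Field: 241.31310/20 → 12 → M, 77.40562/10 → 7 → H; chars MH.
Square: 1.31310/2 → 0, 7.40562/1 → 7; chars 07.
Subsquare: 1.31310/0.0833333 → 15 → p, 0.40562/0.0416667 → 9 → j; chars pj.
Extended square: 0.06310/0.00833333 → 7, 0.03062/0.00416667 → 7; chars 77.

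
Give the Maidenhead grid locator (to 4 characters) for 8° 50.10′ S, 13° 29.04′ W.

II31

Add 180° to longitude and 90° to latitude: 166.52, 81.16.
Field: lon ⌊166.52/20⌋ = 8 → I; lat ⌊81.16/10⌋ = 8 → I.
Square: lon ⌊6.52/2⌋ = 3; lat ⌊1.16/1⌋ = 1.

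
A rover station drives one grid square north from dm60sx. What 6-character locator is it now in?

Latitude subsquare x = 23; +1 → 24, wraps to 0 = a, carry into square.
Latitude square 0; +1 → 1.
The longitude characters are unchanged.

DM61sa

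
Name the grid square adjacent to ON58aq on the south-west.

ON48xp

Longitude subsquare a = 0; −1 → -1, wraps to 23 = x, carry into square.
Longitude square 5; −1 → 4.
Latitude subsquare q = 16; −1 → 15 = p.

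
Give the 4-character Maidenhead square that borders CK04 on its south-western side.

BK93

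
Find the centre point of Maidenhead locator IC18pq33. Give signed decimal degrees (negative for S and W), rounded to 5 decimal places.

-61.31875, -16.72083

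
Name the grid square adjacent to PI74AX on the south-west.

PI64xw

Longitude subsquare a = 0; −1 → -1, wraps to 23 = x, carry into square.
Longitude square 7; −1 → 6.
Latitude subsquare x = 23; −1 → 22 = w.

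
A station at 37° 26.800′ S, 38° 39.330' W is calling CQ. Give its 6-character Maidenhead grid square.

Offset from 180°W / 90°S: lon 141.3445°, lat 52.5533°.
Field: lon ⌊141.3445/20⌋ = 7 → H; lat ⌊52.5533/10⌋ = 5 → F.
Square: lon ⌊1.3445/2⌋ = 0; lat ⌊2.5533/1⌋ = 2.
Subsquare: lon ⌊1.3445/0.0833333⌋ = 16 → q; lat ⌊0.5533/0.0416667⌋ = 13 → n.

HF02qn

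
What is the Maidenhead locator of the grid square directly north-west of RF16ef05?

RF16df96

Longitude extended square 0; −1 → -1, wraps to 9, carry into subsquare.
Longitude subsquare e = 4; −1 → 3 = d.
Latitude extended square 5; +1 → 6.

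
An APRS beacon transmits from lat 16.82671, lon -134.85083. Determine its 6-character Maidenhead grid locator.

CK26nt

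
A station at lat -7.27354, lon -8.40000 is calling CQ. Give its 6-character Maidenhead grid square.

Add 180° to longitude and 90° to latitude: 171.6000, 82.7265.
Field: lon ⌊171.6000/20⌋ = 8 → I; lat ⌊82.7265/10⌋ = 8 → I.
Square: lon ⌊11.6000/2⌋ = 5; lat ⌊2.7265/1⌋ = 2.
Subsquare: lon ⌊1.6000/0.0833333⌋ = 19 → t; lat ⌊0.7265/0.0416667⌋ = 17 → r.

II52tr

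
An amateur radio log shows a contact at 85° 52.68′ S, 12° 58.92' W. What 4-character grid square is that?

IA34

Offset from 180°W / 90°S: lon 167.02°, lat 4.12°.
Field (20°×10°, letters A–R): 167.02/20 → 8 → I, 4.12/10 → 0 → A; chars IA.
Square (2°×1°, digits 0–9): 7.02/2 → 3, 4.12/1 → 4; chars 34.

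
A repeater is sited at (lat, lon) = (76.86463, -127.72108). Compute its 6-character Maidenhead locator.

CQ66du

Add 180° to longitude and 90° to latitude: 52.2789, 166.8646.
Field: lon ⌊52.2789/20⌋ = 2 → C; lat ⌊166.8646/10⌋ = 16 → Q.
Square: lon ⌊12.2789/2⌋ = 6; lat ⌊6.8646/1⌋ = 6.
Subsquare: lon ⌊0.2789/0.0833333⌋ = 3 → d; lat ⌊0.8646/0.0416667⌋ = 20 → u.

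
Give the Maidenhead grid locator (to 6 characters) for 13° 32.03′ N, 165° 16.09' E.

Offset from 180°W / 90°S: lon 345.2682°, lat 103.5338°.
Field: 345.2682/20 → 17 → R, 103.5338/10 → 10 → K; chars RK.
Square: 5.2682/2 → 2, 3.5338/1 → 3; chars 23.
Subsquare: 1.2682/0.0833333 → 15 → p, 0.5338/0.0416667 → 12 → m; chars pm.

RK23pm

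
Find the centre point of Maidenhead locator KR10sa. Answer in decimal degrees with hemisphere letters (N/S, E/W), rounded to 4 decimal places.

Field K=10, R=17: +10·20° lon, +17·10° lat → SW at lon 20°, lat 80°.
Square 1, 0: +1·2° lon, +0·1° lat → SW at lon 22°, lat 80°.
Subsquare s=18, a=0: +18·0.0833333° lon, +0·0.0416667° lat → SW at lon 23.5°, lat 80°.
Cell spans 0.0833333° lon × 0.0416667° lat. Centre is SW corner plus half of each.
latitude 80.0208° N, longitude 23.5417° E.

80.0208° N, 23.5417° E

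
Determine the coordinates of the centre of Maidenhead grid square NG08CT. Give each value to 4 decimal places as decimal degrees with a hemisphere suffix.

21.1875° S, 80.2083° E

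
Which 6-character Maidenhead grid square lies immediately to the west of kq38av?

KQ28xv

Longitude subsquare a = 0; −1 → -1, wraps to 23 = x, carry into square.
Longitude square 3; −1 → 2.
The latitude characters are unchanged.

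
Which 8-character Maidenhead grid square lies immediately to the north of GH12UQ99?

Latitude extended square 9; +1 → 10, wraps to 0, carry into subsquare.
Latitude subsquare q = 16; +1 → 17 = r.
The longitude characters are unchanged.

GH12ur90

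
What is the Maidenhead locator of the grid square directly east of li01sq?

LI01tq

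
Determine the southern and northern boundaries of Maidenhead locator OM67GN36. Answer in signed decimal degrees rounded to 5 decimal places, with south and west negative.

Field O=14, M=12: +14·20° lon, +12·10° lat → SW at lon 100°, lat 30°.
Square 6, 7: +6·2° lon, +7·1° lat → SW at lon 112°, lat 37°.
Subsquare g=6, n=13: +6·0.0833333° lon, +13·0.0416667° lat → SW at lon 112.5°, lat 37.5417°.
Extended square 3, 6: +3·0.00833333° lon, +6·0.00416667° lat → SW at lon 112.525°, lat 37.5667°.
Cell spans 0.00833333° lon × 0.00416667° lat.
south 37.56667, north 37.57083.

37.56667, 37.57083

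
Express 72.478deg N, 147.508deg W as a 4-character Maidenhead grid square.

Add 180° to longitude and 90° to latitude: 32.49, 162.48.
Field: 32.49/20 → 1 → B, 162.48/10 → 16 → Q; chars BQ.
Square: 12.49/2 → 6, 2.48/1 → 2; chars 62.

BQ62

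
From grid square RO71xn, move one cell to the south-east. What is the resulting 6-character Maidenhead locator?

Longitude subsquare x = 23; +1 → 24, wraps to 0 = a, carry into square.
Longitude square 7; +1 → 8.
Latitude subsquare n = 13; −1 → 12 = m.

RO81am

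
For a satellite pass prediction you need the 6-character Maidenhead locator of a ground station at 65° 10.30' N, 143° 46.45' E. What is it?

Shift to the Maidenhead origin (180°W, 90°S): lon 323.7742, lat 155.1717.
Field: lon ⌊323.7742/20⌋ = 16 → Q; lat ⌊155.1717/10⌋ = 15 → P.
Square: lon ⌊3.7742/2⌋ = 1; lat ⌊5.1717/1⌋ = 5.
Subsquare: lon ⌊1.7742/0.0833333⌋ = 21 → v; lat ⌊0.1717/0.0416667⌋ = 4 → e.

QP15ve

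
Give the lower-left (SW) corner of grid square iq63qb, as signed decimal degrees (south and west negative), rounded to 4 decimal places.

Field I=8, Q=16: +8·20° lon, +16·10° lat → SW at lon -20°, lat 70°.
Square 6, 3: +6·2° lon, +3·1° lat → SW at lon -8°, lat 73°.
Subsquare q=16, b=1: +16·0.0833333° lon, +1·0.0416667° lat → SW at lon -6.66667°, lat 73.0417°.
latitude 73.0417, longitude -6.6667.

73.0417, -6.6667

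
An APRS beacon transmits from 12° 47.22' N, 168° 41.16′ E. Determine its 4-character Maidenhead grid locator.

Offset from 180°W / 90°S: lon 348.69°, lat 102.79°.
Field (20°×10°, letters A–R): 348.69/20 → 17 → R, 102.79/10 → 10 → K; chars RK.
Square (2°×1°, digits 0–9): 8.69/2 → 4, 2.79/1 → 2; chars 42.

RK42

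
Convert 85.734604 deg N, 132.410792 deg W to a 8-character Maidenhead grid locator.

CR35tr06

Add 180° to longitude and 90° to latitude: 47.58921, 175.73460.
Field: 47.58921/20 → 2 → C, 175.73460/10 → 17 → R; chars CR.
Square: 7.58921/2 → 3, 5.73460/1 → 5; chars 35.
Subsquare: 1.58921/0.0833333 → 19 → t, 0.73460/0.0416667 → 17 → r; chars tr.
Extended square: 0.00587/0.00833333 → 0, 0.02627/0.00416667 → 6; chars 06.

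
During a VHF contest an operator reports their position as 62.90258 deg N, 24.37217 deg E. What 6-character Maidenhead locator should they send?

Shift to the Maidenhead origin (180°W, 90°S): lon 204.3722, lat 152.9026.
Field: lon ⌊204.3722/20⌋ = 10 → K; lat ⌊152.9026/10⌋ = 15 → P.
Square: lon ⌊4.3722/2⌋ = 2; lat ⌊2.9026/1⌋ = 2.
Subsquare: lon ⌊0.3722/0.0833333⌋ = 4 → e; lat ⌊0.9026/0.0416667⌋ = 21 → v.

KP22ev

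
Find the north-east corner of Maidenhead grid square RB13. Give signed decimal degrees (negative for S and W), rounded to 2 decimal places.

Field R=17, B=1: +17·20° lon, +1·10° lat → SW at lon 160°, lat -80°.
Square 1, 3: +1·2° lon, +3·1° lat → SW at lon 162°, lat -77°.
Cell spans 2° lon × 1° lat. NE corner is SW corner plus one full cell.
latitude -76.00, longitude 164.00.

-76.00, 164.00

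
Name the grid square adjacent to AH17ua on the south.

AH16ux

Latitude subsquare a = 0; −1 → -1, wraps to 23 = x, carry into square.
Latitude square 7; −1 → 6.
The longitude characters are unchanged.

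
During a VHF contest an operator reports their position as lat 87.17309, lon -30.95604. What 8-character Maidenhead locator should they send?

HR47me51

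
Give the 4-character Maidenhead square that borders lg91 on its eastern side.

MG01

Longitude square 9; +1 → 10, wraps to 0, carry into field.
Longitude field L = 11; +1 → 12 = M.
The latitude characters are unchanged.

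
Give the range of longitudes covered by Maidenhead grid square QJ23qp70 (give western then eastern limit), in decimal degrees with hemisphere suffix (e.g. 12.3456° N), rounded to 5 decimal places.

Field Q=16, J=9: +16·20° lon, +9·10° lat → SW at lon 140°, lat 0°.
Square 2, 3: +2·2° lon, +3·1° lat → SW at lon 144°, lat 3°.
Subsquare q=16, p=15: +16·0.0833333° lon, +15·0.0416667° lat → SW at lon 145.333°, lat 3.625°.
Extended square 7, 0: +7·0.00833333° lon, +0·0.00416667° lat → SW at lon 145.392°, lat 3.625°.
Cell spans 0.00833333° lon × 0.00416667° lat.
west 145.39167° E, east 145.40000° E.

145.39167° E, 145.40000° E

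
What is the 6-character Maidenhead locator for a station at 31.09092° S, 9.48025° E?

JF48rv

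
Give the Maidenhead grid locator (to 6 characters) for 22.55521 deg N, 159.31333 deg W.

BL02in

Add 180° to longitude and 90° to latitude: 20.6867, 112.5552.
Field: 20.6867/20 → 1 → B, 112.5552/10 → 11 → L; chars BL.
Square: 0.6867/2 → 0, 2.5552/1 → 2; chars 02.
Subsquare: 0.6867/0.0833333 → 8 → i, 0.5552/0.0416667 → 13 → n; chars in.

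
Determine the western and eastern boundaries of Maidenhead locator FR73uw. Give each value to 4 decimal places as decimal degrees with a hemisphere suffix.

64.3333° W, 64.2500° W

Field F=5, R=17: +5·20° lon, +17·10° lat → SW at lon -80°, lat 80°.
Square 7, 3: +7·2° lon, +3·1° lat → SW at lon -66°, lat 83°.
Subsquare u=20, w=22: +20·0.0833333° lon, +22·0.0416667° lat → SW at lon -64.3333°, lat 83.9167°.
Cell spans 0.0833333° lon × 0.0416667° lat.
west 64.3333° W, east 64.2500° W.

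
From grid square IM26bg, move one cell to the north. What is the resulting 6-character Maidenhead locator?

IM26bh

Latitude subsquare g = 6; +1 → 7 = h.
The longitude characters are unchanged.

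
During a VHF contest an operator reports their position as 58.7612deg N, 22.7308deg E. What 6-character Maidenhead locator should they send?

Offset from 180°W / 90°S: lon 202.7308°, lat 148.7612°.
Field: 202.7308/20 → 10 → K, 148.7612/10 → 14 → O; chars KO.
Square: 2.7308/2 → 1, 8.7612/1 → 8; chars 18.
Subsquare: 0.7308/0.0833333 → 8 → i, 0.7612/0.0416667 → 18 → s; chars is.

KO18is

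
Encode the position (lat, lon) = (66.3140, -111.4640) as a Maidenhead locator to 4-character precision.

Add 180° to longitude and 90° to latitude: 68.54, 156.31.
Field: lon ⌊68.54/20⌋ = 3 → D; lat ⌊156.31/10⌋ = 15 → P.
Square: lon ⌊8.54/2⌋ = 4; lat ⌊6.31/1⌋ = 6.

DP46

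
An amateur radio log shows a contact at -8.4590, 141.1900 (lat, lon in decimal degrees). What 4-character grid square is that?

QI01

Add 180° to longitude and 90° to latitude: 321.19, 81.54.
Field: lon ⌊321.19/20⌋ = 16 → Q; lat ⌊81.54/10⌋ = 8 → I.
Square: lon ⌊1.19/2⌋ = 0; lat ⌊1.54/1⌋ = 1.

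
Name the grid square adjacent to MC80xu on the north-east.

MC90av

Longitude subsquare x = 23; +1 → 24, wraps to 0 = a, carry into square.
Longitude square 8; +1 → 9.
Latitude subsquare u = 20; +1 → 21 = v.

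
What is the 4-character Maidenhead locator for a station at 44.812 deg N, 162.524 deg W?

AN84

Add 180° to longitude and 90° to latitude: 17.48, 134.81.
Field: lon ⌊17.48/20⌋ = 0 → A; lat ⌊134.81/10⌋ = 13 → N.
Square: lon ⌊17.48/2⌋ = 8; lat ⌊4.81/1⌋ = 4.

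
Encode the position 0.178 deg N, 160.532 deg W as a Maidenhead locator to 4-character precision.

AJ90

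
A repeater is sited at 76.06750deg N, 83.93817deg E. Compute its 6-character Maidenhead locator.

Shift to the Maidenhead origin (180°W, 90°S): lon 263.9382, lat 166.0675.
Field (20°×10°, letters A–R): lon ⌊263.9382/20⌋ = 13 → N; lat ⌊166.0675/10⌋ = 16 → Q.
Square (2°×1°, digits 0–9): lon ⌊3.9382/2⌋ = 1; lat ⌊6.0675/1⌋ = 6.
Subsquare (5′×2.5′, letters a–x): lon ⌊1.9382/0.0833333⌋ = 23 → x; lat ⌊0.0675/0.0416667⌋ = 1 → b.

NQ16xb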